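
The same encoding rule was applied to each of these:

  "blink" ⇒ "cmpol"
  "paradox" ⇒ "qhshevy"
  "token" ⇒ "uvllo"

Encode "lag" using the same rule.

mhh

The shift depends on letter class: consonant b→c is +1, but vowel i→p is +7. Vowels shift forward by 7 and consonants shift forward by 1.
For lag: l(cons)+1=m, a(vowel)+7=h, g(cons)+1=h.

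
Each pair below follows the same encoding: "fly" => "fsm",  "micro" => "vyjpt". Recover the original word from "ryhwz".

The output letters match the input read backwards, each shifted +7: fly reversed is ylf. Two steps: reverse the string, then apply a Caesar shift of +7.
Decoding ryhwz: shift back: r−7=k, y−7=r, h−7=a, w−7=p, z−7=s → kraps; then reverse → spark.

spark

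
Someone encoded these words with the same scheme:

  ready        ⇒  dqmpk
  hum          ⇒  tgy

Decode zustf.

Compare letters: r→d is +12, e→q is +12, a→m is +12 — a constant shift. It's a constant shift of +12 (ROT12).
Reversing it on zustf: z−12=n, u−12=i, s−12=g, t−12=h, f−12=t.

night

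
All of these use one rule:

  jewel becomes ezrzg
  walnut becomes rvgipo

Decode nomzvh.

This is a Caesar cipher with shift 21.
Undoing it on nomzvh: n−21=s, o−21=t, m−21=r, z−21=e, v−21=a, h−21=m.

stream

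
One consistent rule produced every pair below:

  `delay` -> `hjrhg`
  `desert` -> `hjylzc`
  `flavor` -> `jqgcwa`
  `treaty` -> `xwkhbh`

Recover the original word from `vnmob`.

In delay: d→h is +4, e→j is +5, l→r is +6, a→h is +7 — the shift increases by 1 each position. The shift increases by 1 at each position, starting from +4: 4, 5, 6, ….
Decoding vnmob: v−4=r, n−5=i, m−6=g, o−7=h, b−8=t.

right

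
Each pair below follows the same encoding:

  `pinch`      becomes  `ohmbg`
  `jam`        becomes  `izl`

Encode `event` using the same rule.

dudms

Compare letters: p→o is +25, i→h is +25, n→m is +25 — a constant shift. Each letter is shifted forward by 25 in the alphabet (a Caesar shift of +25).
On event: e+25=d, v+25=u, e+25=d, n+25=m, t+25=s.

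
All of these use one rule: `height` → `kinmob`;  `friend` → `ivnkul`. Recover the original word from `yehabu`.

In height: h→k is +3, e→i is +4, i→n is +5, g→m is +6 — the shift increases by 1 each position. Each letter shifts forward by (position + 3), i.e. 3, 4, 5, … — the shift grows by one for each successive letter.
Decoding yehabu: y−3=v, e−4=a, h−5=c, a−6=u, b−7=u, u−8=m.

vacuum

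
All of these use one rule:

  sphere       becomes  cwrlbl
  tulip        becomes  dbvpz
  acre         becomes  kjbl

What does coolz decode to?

It's a Vigenère-style cipher with numeric key [10,7]: position i shifts by key[i mod 2].
Undoing it on coolz: c−10=s, o−7=h, o−10=e, l−7=e, z−10=p.

sheep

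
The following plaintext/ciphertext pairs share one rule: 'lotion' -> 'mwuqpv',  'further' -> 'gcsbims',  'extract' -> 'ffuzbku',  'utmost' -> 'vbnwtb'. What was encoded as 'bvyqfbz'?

Shifts by position in lotion: pos 0: l→m (+1), pos 1: o→w (+8), pos 2: t→u (+1), pos 3: i→q (+8) — repeating every 2. The shifts repeat in a cycle of length 2: positions 0,1,… shift by +1, +8, then the pattern repeats.
Undoing it on bvyqfbz: b−1=a, v−8=n, y−1=x, q−8=i, f−1=e, b−8=t, z−1=y.

anxiety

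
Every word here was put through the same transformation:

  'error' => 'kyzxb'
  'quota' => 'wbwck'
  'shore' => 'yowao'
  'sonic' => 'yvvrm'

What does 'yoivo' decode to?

The shift increases by 1 at each position, starting from +6: 6, 7, 8, ….
Decoding yoivo: y−6=s, o−7=h, i−8=a, v−9=m, o−10=e.

shame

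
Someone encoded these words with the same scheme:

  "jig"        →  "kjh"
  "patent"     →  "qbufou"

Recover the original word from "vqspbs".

This is a Caesar cipher with shift 1.
Reversing it on vqspbs: v−1=u, q−1=p, s−1=r, p−1=o, b−1=a, s−1=r.

uproar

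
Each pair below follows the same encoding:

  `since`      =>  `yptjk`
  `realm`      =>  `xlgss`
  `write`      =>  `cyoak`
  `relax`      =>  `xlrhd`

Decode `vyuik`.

Shifts by position in since: pos 0: s→y (+6), pos 1: i→p (+7), pos 2: n→t (+6), pos 3: c→j (+7) — repeating every 2. The shifts repeat in a cycle of length 2: positions 0,1,… shift by +6, +7, then the pattern repeats.
Decoding vyuik: v−6=p, y−7=r, u−6=o, i−7=b, k−6=e.

probe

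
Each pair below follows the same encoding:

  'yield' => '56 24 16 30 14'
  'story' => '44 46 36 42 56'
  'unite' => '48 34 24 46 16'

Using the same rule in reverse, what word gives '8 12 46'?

act

y(#25)→56 and i(#9)→24: differences scale by 2, so n = 2·pos + 6. With a=1..z=26, the number is 2·pos + 6.
Decoding 8 12 46: 8→(8−6)÷2=1=a, 12→(12−6)÷2=3=c, 46→(46−6)÷2=20=t.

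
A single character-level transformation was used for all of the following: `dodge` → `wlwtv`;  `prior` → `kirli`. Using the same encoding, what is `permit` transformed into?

kvinrg

Each pair mirrors across the alphabet (d↔w, o↔l, d↔w): positions sum to 25. Letters are reflected about the middle of the alphabet (position → 25−position): Atbash.
On permit: p↔k, e↔v, r↔i, m↔n, i↔r, t↔g.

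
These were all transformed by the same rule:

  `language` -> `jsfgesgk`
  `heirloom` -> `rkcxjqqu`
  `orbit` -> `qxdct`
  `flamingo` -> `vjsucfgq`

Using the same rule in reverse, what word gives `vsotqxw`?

factory

l(11)→j(9) and a(0)→s(18) fit y≡11x+18 (mod 26); the inverse of 11 mod 26 is 19. This is an affine cipher: with a=0,…,z=25, each position x becomes (11x+18) mod 26.
Reversing it on vsotqxw: v(21)→19·(21−18)≡5=f; s(18)→19·(18−18)≡0=a; o(14)→19·(14−18)≡2=c; t(19)→19·(19−18)≡19=t; q(16)→19·(16−18)≡14=o; x(23)→19·(23−18)≡17=r; w(22)→19·(22−18)≡24=y (all mod 26).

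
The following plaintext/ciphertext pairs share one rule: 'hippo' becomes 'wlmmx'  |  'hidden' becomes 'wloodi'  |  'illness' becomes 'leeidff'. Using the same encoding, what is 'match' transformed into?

Treating letters as 0–25, the rule is x ↦ 15x + 21 (mod 26).
Applying it to match: m(12)→15·12+21≡19=t; a(0)→15·0+21≡21=v; t(19)→15·19+21≡20=u; c(2)→15·2+21≡25=z; h(7)→15·7+21≡22=w (all mod 26).

tvuzw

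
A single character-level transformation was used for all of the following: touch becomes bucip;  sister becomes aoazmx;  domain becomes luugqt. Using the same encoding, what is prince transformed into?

xxqtkk

Shifts by position in touch: pos 0: t→b (+8), pos 1: o→u (+6), pos 2: u→c (+8), pos 3: c→i (+6) — repeating every 2. The shifts repeat in a cycle of length 2: positions 0,1,… shift by +8, +6, then the pattern repeats.
For prince: p+8=x, r+6=x, i+8=q, n+6=t, c+8=k, e+6=k.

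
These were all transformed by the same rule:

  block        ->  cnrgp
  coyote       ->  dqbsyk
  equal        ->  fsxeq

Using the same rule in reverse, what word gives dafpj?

cycle

In block: b→c is +1, l→n is +2, o→r is +3, c→g is +4 — the shift increases by 1 each position. Letter i (0-indexed) is shifted by i+1, so successive shifts are 1, 2, 3, ….
Decoding dafpj: d−1=c, a−2=y, f−3=c, p−4=l, j−5=e.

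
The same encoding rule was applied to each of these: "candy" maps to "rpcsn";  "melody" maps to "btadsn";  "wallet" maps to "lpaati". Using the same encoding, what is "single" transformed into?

hxcvat

This is a Caesar cipher with shift 15.
For single: s+15=h, i+15=x, n+15=c, g+15=v, l+15=a, e+15=t.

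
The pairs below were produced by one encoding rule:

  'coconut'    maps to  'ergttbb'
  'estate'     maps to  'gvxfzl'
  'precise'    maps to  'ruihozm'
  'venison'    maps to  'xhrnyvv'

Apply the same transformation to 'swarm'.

Letter i (0-indexed) is shifted by i+2, so successive shifts are 2, 3, 4, ….
On swarm: s+2=u, w+3=z, a+4=e, r+5=w, m+6=s.

uzews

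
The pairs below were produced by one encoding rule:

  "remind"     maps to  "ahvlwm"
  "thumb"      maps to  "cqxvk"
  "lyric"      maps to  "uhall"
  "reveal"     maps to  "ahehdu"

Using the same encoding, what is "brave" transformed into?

The shift depends on letter class: consonant r→a is +9, but vowel e→h is +3. Two shifts are in play — +3 for a/e/i/o/u, +9 for every other letter.
For brave: b(cons)+9=k, r(cons)+9=a, a(vowel)+3=d, v(cons)+9=e, e(vowel)+3=h.

kadeh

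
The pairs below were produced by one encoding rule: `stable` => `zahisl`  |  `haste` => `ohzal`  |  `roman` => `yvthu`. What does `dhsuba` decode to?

Compare letters: s→z is +7, t→a is +7, a→h is +7 — a constant shift. It's a constant shift of +7 (ROT7).
Decoding dhsuba: d−7=w, h−7=a, s−7=l, u−7=n, b−7=u, a−7=t.

walnut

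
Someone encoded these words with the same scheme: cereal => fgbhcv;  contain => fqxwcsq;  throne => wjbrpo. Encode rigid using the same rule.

Shifts by position in cereal: pos 0: c→f (+3), pos 1: e→g (+2), pos 2: r→b (+10), pos 3: e→h (+3), pos 4: a→c (+2), pos 5: l→v (+10) — repeating every 3. It's a Vigenère-style cipher with numeric key [3,2,10]: position i shifts by key[i mod 3].
Applying it to rigid: r+3=u, i+2=k, g+10=q, i+3=l, d+2=f.

ukqlf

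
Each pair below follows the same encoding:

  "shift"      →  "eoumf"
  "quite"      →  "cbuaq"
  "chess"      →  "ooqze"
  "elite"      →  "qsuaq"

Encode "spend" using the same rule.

ewqup

The shifts repeat in a cycle of length 2: positions 0,1,… shift by +12, +7, then the pattern repeats.
Applying it to spend: s+12=e, p+7=w, e+12=q, n+7=u, d+12=p.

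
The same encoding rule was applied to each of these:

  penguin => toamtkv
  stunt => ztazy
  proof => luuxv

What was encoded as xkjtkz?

tender

The output letters match the input read backwards, each shifted +6: penguin reversed is niugnep. Read the word backwards and shift each letter +6.
Undoing it on xkjtkz: shift back: x−6=r, k−6=e, j−6=d, t−6=n, k−6=e, z−6=t → rednet; then reverse → tender.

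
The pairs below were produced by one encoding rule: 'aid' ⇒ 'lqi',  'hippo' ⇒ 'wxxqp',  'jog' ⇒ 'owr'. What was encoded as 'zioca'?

The output letters match the input read backwards, each shifted +8: aid reversed is dia. Two steps: reverse the string, then apply a Caesar shift of +8.
Undoing it on zioca: shift back: z−8=r, i−8=a, o−8=g, c−8=u, a−8=s → ragus; then reverse → sugar.

sugar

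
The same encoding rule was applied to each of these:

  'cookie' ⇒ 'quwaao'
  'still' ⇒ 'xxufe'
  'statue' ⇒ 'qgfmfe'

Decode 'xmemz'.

The word is reversed, then every letter is shifted forward by 12.
Decoding xmemz: shift back: x−12=l, m−12=a, e−12=s, m−12=a, z−12=n → lasan; then reverse → nasal.

nasal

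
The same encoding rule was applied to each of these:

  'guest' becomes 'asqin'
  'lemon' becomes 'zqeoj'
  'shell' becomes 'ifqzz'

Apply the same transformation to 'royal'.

domwz

g(6)→a(0) and u(20)→s(18) fit y≡5x+22 (mod 26); the inverse of 5 mod 26 is 21. Treating letters as 0–25, the rule is x ↦ 5x + 22 (mod 26).
Applying it to royal: r(17)→5·17+22≡3=d; o(14)→5·14+22≡14=o; y(24)→5·24+22≡12=m; a(0)→5·0+22≡22=w; l(11)→5·11+22≡25=z (all mod 26).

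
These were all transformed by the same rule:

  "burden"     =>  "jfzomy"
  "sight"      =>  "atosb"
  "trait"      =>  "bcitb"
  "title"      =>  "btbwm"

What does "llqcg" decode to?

dairy

A repeating key of period 2 is used — shifts +8, +11 over and over.
Reversing it on llqcg: l−8=d, l−11=a, q−8=i, c−11=r, g−8=y.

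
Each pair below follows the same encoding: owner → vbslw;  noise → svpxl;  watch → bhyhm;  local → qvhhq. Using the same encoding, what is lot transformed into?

The shift depends on letter class: consonant w→b is +5, but vowel o→v is +7. Two shifts are in play — +7 for a/e/i/o/u, +5 for every other letter.
For lot: l(cons)+5=q, o(vowel)+7=v, t(cons)+5=y.

qvy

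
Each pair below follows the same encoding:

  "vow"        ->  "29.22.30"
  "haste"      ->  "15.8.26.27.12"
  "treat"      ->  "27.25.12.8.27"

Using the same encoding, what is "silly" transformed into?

26.16.19.19.32

v is letter #22 and maps to 29: an offset of 7. Each letter is replaced by its alphabet position (a=1..z=26) + 7.
For silly: s=19→26, i=9→16, l=12→19, l=12→19, y=25→32.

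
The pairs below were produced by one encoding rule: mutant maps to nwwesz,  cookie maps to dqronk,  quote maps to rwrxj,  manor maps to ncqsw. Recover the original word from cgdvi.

In mutant: m→n is +1, u→w is +2, t→w is +3, a→e is +4 — the shift increases by 1 each position. Letter i (0-indexed) is shifted by i+1, so successive shifts are 1, 2, 3, ….
Decoding cgdvi: c−1=b, g−2=e, d−3=a, v−4=r, i−5=d.

beard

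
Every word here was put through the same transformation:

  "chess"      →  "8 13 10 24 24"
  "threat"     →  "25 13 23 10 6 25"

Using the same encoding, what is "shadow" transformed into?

24 13 6 9 20 28

c is letter #3 and maps to 8: an offset of 5. Each letter is replaced by its alphabet position (a=1..z=26) + 5.
For shadow: s=19→24, h=8→13, a=1→6, d=4→9, o=15→20, w=23→28.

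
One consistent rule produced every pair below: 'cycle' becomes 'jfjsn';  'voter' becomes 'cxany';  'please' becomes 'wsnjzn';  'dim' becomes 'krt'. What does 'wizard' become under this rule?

drgjyk

The shift depends on letter class: consonant c→j is +7, but vowel e→n is +9. Two shifts are in play — +9 for a/e/i/o/u, +7 for every other letter.
On wizard: w(cons)+7=d, i(vowel)+9=r, z(cons)+7=g, a(vowel)+9=j, r(cons)+7=y, d(cons)+7=k.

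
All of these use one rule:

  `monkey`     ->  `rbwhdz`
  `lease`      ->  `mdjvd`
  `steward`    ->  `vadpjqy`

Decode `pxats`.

m(12)→r(17) and o(14)→b(1) fit y≡5x+9 (mod 26); the inverse of 5 mod 26 is 21. Each letter's alphabet position (a=0..z=25) is mapped through 5·x+9 mod 26 — an affine cipher.
Reversing it on pxats: p(15)→21·(15−9)≡22=w; x(23)→21·(23−9)≡8=i; a(0)→21·(0−9)≡19=t; t(19)→21·(19−9)≡2=c; s(18)→21·(18−9)≡7=h (all mod 26).

witch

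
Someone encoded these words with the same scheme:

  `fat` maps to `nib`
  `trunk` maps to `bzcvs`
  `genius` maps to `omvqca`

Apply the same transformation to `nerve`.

Every letter moves 8 places later in the alphabet, wrapping around z→a.
Applying it to nerve: n+8=v, e+8=m, r+8=z, v+8=d, e+8=m.

vmzdm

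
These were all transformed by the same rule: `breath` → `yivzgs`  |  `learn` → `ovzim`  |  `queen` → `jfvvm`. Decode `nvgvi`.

Each pair mirrors across the alphabet (b↔y, r↔i, e↔v): positions sum to 25. This is the alphabet-reversal cipher (Atbash): a becomes z, b becomes y, etc.
Reversing it on nvgvi: n↔m, v↔e, g↔t, v↔e, i↔r.

meter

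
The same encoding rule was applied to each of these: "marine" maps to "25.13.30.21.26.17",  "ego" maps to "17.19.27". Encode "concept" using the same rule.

Each letter is replaced by its alphabet position (a=1..z=26) + 12.
For concept: c=3→15, o=15→27, n=14→26, c=3→15, e=5→17, p=16→28, t=20→32.

15.27.26.15.17.28.32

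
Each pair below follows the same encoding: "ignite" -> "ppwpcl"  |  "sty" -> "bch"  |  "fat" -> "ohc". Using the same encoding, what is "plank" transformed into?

yuhwt

The shift depends on letter class: consonant g→p is +9, but vowel i→p is +7. Two shifts are in play — +7 for a/e/i/o/u, +9 for every other letter.
On plank: p(cons)+9=y, l(cons)+9=u, a(vowel)+7=h, n(cons)+9=w, k(cons)+9=t.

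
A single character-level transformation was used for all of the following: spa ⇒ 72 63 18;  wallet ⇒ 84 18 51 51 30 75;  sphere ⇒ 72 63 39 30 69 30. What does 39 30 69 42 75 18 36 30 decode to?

heritage

s(#19)→72 and p(#16)→63: differences scale by 3, so n = 3·pos + 15. With a=1..z=26, the number is 3·pos + 15.
Undoing it on 39 30 69 42 75 18 36 30: 39→(39−15)÷3=8=h, 30→(30−15)÷3=5=e, 69→(69−15)÷3=18=r, 42→(42−15)÷3=9=i, 75→(75−15)÷3=20=t, 18→(18−15)÷3=1=a, 36→(36−15)÷3=7=g, 30→(30−15)÷3=5=e.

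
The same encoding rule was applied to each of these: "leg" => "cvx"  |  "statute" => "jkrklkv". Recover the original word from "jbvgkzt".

skeptic

Compare letters: l→c is +17, e→v is +17, g→x is +17 — a constant shift. It's a constant shift of +17 (ROT17).
Decoding jbvgkzt: j−17=s, b−17=k, v−17=e, g−17=p, k−17=t, z−17=i, t−17=c.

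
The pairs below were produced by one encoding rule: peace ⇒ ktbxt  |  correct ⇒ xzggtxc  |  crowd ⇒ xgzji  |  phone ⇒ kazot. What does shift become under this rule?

ralec

p(15)→k(10) and e(4)→t(19) fit y≡11x+1 (mod 26); the inverse of 11 mod 26 is 19. This is an affine cipher: with a=0,…,z=25, each position x becomes (11x+1) mod 26.
For shift: s(18)→11·18+1≡17=r; h(7)→11·7+1≡0=a; i(8)→11·8+1≡11=l; f(5)→11·5+1≡4=e; t(19)→11·19+1≡2=c (all mod 26).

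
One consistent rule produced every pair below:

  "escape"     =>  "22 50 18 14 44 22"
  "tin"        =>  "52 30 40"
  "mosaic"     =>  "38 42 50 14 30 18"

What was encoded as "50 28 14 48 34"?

shark

Each letter becomes 2×(its alphabet position, a=1..z=26) + 12.
Decoding 50 28 14 48 34: 50→(50−12)÷2=19=s, 28→(28−12)÷2=8=h, 14→(14−12)÷2=1=a, 48→(48−12)÷2=18=r, 34→(34−12)÷2=11=k.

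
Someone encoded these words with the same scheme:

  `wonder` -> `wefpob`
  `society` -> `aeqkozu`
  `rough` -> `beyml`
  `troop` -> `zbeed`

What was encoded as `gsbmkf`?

margin

Each letter's alphabet position (a=0..z=25) is mapped through 25·x+18 mod 26 — an affine cipher.
Decoding gsbmkf: g(6)→25·(6−18)≡12=m; s(18)→25·(18−18)≡0=a; b(1)→25·(1−18)≡17=r; m(12)→25·(12−18)≡6=g; k(10)→25·(10−18)≡8=i; f(5)→25·(5−18)≡13=n (all mod 26).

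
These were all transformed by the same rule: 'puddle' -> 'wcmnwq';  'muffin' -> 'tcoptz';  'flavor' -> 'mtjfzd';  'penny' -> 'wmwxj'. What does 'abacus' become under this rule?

hjjmfe

In puddle: p→w is +7, u→c is +8, d→m is +9, d→n is +10 — the shift increases by 1 each position. The shift increases by 1 at each position, starting from +7: 7, 8, 9, ….
Applying it to abacus: a+7=h, b+8=j, a+9=j, c+10=m, u+11=f, s+12=e.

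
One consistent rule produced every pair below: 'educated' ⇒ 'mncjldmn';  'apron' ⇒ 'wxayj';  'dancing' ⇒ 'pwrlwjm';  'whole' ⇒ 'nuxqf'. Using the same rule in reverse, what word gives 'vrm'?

dim

The output letters match the input read backwards, each shifted +9: educated reversed is detacude. Read the word backwards and shift each letter +9.
Decoding vrm: shift back: v−9=m, r−9=i, m−9=d → mid; then reverse → dim.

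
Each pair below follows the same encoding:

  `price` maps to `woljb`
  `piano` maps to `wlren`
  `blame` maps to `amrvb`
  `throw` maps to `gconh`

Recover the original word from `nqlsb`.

oxide

Each letter's alphabet position (a=0..z=25) is mapped through 9·x+17 mod 26 — an affine cipher.
Reversing it on nqlsb: n(13)→3·(13−17)≡14=o; q(16)→3·(16−17)≡23=x; l(11)→3·(11−17)≡8=i; s(18)→3·(18−17)≡3=d; b(1)→3·(1−17)≡4=e (all mod 26).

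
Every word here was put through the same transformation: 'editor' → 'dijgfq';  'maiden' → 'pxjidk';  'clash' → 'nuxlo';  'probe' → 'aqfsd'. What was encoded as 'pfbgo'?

mouth

This is an affine cipher: with a=0,…,z=25, each position x becomes (21x+23) mod 26.
Decoding pfbgo: p(15)→5·(15−23)≡12=m; f(5)→5·(5−23)≡14=o; b(1)→5·(1−23)≡20=u; g(6)→5·(6−23)≡19=t; o(14)→5·(14−23)≡7=h (all mod 26).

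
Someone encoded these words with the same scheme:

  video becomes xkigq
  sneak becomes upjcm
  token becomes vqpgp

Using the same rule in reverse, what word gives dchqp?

Shifts by position in video: pos 0: v→x (+2), pos 1: i→k (+2), pos 2: d→i (+5), pos 3: e→g (+2), pos 4: o→q (+2) — repeating every 3. A repeating key of period 3 is used — shifts +2, +2, +5 over and over.
Undoing it on dchqp: d−2=b, c−2=a, h−5=c, q−2=o, p−2=n.

bacon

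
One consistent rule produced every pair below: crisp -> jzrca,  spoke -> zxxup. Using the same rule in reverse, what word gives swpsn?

In crisp: c→j is +7, r→z is +8, i→r is +9, s→c is +10 — the shift increases by 1 each position. Letter i (0-indexed) is shifted by i+7, so successive shifts are 7, 8, 9, ….
Reversing it on swpsn: s−7=l, w−8=o, p−9=g, s−10=i, n−11=c.

logic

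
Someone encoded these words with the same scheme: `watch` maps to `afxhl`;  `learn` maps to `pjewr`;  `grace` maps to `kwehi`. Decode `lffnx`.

habit

Shifts by position in watch: pos 0: w→a (+4), pos 1: a→f (+5), pos 2: t→x (+4), pos 3: c→h (+5) — repeating every 2. It's a Vigenère-style cipher with numeric key [4,5]: position i shifts by key[i mod 2].
Decoding lffnx: l−4=h, f−5=a, f−4=b, n−5=i, x−4=t.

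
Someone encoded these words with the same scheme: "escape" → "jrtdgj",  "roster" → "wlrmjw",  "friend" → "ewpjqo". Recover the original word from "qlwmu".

e(4)→j(9) and s(18)→r(17) fit y≡21x+3 (mod 26); the inverse of 21 mod 26 is 5. This is an affine cipher: with a=0,…,z=25, each position x becomes (21x+3) mod 26.
Decoding qlwmu: q(16)→5·(16−3)≡13=n; l(11)→5·(11−3)≡14=o; w(22)→5·(22−3)≡17=r; m(12)→5·(12−3)≡19=t; u(20)→5·(20−3)≡7=h (all mod 26).

north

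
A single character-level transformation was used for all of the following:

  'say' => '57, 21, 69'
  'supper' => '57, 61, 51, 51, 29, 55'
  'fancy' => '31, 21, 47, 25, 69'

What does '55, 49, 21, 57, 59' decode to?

Each letter becomes 2×(its alphabet position, a=1..z=26) + 19.
Decoding 55, 49, 21, 57, 59: 55→(55−19)÷2=18=r, 49→(49−19)÷2=15=o, 21→(21−19)÷2=1=a, 57→(57−19)÷2=19=s, 59→(59−19)÷2=20=t.

roast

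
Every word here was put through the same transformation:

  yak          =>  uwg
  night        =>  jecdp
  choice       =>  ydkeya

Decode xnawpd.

It's a constant shift of +22 (ROT22).
Decoding xnawpd: x−22=b, n−22=r, a−22=e, w−22=a, p−22=t, d−22=h.

breath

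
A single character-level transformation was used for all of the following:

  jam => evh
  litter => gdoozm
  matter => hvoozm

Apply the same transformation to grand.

Every letter moves 21 places later in the alphabet, wrapping around z→a.
Applying it to grand: g+21=b, r+21=m, a+21=v, n+21=i, d+21=y.

bmviy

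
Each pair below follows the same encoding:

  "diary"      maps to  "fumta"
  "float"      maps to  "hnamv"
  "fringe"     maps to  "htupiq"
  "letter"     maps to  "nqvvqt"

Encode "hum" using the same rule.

Two shifts are in play — +12 for a/e/i/o/u, +2 for every other letter.
Applying it to hum: h(cons)+2=j, u(vowel)+12=g, m(cons)+2=o.

jgo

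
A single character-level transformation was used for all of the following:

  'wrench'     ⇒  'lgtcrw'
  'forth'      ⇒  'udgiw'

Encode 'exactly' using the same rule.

Compare letters: w→l is +15, r→g is +15, e→t is +15 — a constant shift. Every letter moves 15 places later in the alphabet, wrapping around z→a.
For exactly: e+15=t, x+15=m, a+15=p, c+15=r, t+15=i, l+15=a, y+15=n.

tmprian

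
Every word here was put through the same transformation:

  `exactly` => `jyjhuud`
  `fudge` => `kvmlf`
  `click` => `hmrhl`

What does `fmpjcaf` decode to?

Shifts by position in exactly: pos 0: e→j (+5), pos 1: x→y (+1), pos 2: a→j (+9), pos 3: c→h (+5), pos 4: t→u (+1), pos 5: l→u (+9) — repeating every 3. It's a Vigenère-style cipher with numeric key [5,1,9]: position i shifts by key[i mod 3].
Reversing it on fmpjcaf: f−5=a, m−1=l, p−9=g, j−5=e, c−1=b, a−9=r, f−5=a.

algebra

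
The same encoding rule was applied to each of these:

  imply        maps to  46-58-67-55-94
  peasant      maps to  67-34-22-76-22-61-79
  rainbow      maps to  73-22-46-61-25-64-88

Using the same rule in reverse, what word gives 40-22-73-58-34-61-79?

The formula is n = 3×(alphabet index, a=1) + 19.
Undoing it on 40-22-73-58-34-61-79: 40→(40−19)÷3=7=g, 22→(22−19)÷3=1=a, 73→(73−19)÷3=18=r, 58→(58−19)÷3=13=m, 34→(34−19)÷3=5=e, 61→(61−19)÷3=14=n, 79→(79−19)÷3=20=t.

garment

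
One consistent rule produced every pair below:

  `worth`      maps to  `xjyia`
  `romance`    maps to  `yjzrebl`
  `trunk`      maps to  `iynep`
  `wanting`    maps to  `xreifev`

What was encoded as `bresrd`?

canvas

w(22)→x(23) and o(14)→j(9) fit y≡5x+17 (mod 26); the inverse of 5 mod 26 is 21. Each letter's alphabet position (a=0..z=25) is mapped through 5·x+17 mod 26 — an affine cipher.
Decoding bresrd: b(1)→21·(1−17)≡2=c; r(17)→21·(17−17)≡0=a; e(4)→21·(4−17)≡13=n; s(18)→21·(18−17)≡21=v; r(17)→21·(17−17)≡0=a; d(3)→21·(3−17)≡18=s (all mod 26).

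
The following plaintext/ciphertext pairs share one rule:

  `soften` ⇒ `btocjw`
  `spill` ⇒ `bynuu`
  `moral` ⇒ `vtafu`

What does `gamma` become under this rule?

The shift depends on letter class: consonant s→b is +9, but vowel o→t is +5. Two shifts are in play — +5 for a/e/i/o/u, +9 for every other letter.
Applying it to gamma: g(cons)+9=p, a(vowel)+5=f, m(cons)+9=v, m(cons)+9=v, a(vowel)+5=f.

pfvvf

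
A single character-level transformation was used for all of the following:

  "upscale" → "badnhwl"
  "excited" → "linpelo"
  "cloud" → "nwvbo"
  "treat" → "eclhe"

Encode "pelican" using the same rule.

alwpnhy

The shift depends on letter class: consonant p→a is +11, but vowel u→b is +7. Two shifts are in play — +7 for a/e/i/o/u, +11 for every other letter.
On pelican: p(cons)+11=a, e(vowel)+7=l, l(cons)+11=w, i(vowel)+7=p, c(cons)+11=n, a(vowel)+7=h, n(cons)+11=y.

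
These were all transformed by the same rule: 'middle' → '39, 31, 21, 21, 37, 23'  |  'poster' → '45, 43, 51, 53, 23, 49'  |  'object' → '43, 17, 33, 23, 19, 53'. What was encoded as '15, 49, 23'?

are

With a=1..z=26, the number is 2·pos + 13.
Decoding 15, 49, 23: 15→(15−13)÷2=1=a, 49→(49−13)÷2=18=r, 23→(23−13)÷2=5=e.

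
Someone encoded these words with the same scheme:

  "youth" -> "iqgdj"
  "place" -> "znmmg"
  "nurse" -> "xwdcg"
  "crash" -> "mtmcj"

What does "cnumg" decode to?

slice

Shifts by position in youth: pos 0: y→i (+10), pos 1: o→q (+2), pos 2: u→g (+12), pos 3: t→d (+10), pos 4: h→j (+2) — repeating every 3. A repeating key of period 3 is used — shifts +10, +2, +12 over and over.
Undoing it on cnumg: c−10=s, n−2=l, u−12=i, m−10=c, g−2=e.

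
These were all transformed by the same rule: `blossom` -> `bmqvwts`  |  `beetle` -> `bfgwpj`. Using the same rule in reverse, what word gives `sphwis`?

soften

In blossom: b→b is +0, l→m is +1, o→q is +2, s→v is +3 — the shift increases by 1 each position. Each letter shifts forward by its position index (0, 1, 2, …) — the shift grows by one for each successive letter.
Decoding sphwis: s−0=s, p−1=o, h−2=f, w−3=t, i−4=e, s−5=n.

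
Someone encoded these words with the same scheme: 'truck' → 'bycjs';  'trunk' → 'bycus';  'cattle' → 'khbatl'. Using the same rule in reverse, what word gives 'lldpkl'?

Shifts by position in truck: pos 0: t→b (+8), pos 1: r→y (+7), pos 2: u→c (+8), pos 3: c→j (+7) — repeating every 2. It's a Vigenère-style cipher with numeric key [8,7]: position i shifts by key[i mod 2].
Reversing it on lldpkl: l−8=d, l−7=e, d−8=v, p−7=i, k−8=c, l−7=e.

device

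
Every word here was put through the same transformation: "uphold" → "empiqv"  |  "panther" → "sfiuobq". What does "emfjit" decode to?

shield

The output letters match the input read backwards, each shifted +1: uphold reversed is dlohpu. Two steps: reverse the string, then apply a Caesar shift of +1.
Decoding emfjit: shift back: e−1=d, m−1=l, f−1=e, j−1=i, i−1=h, t−1=s → dleihs; then reverse → shield.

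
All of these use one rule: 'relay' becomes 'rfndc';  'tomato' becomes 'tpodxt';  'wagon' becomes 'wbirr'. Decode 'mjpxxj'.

In relay: r→r is +0, e→f is +1, l→n is +2, a→d is +3 — the shift increases by 1 each position. The shift increases by 1 at each position, starting from +0: 0, 1, 2, ….
Decoding mjpxxj: m−0=m, j−1=i, p−2=n, x−3=u, x−4=t, j−5=e.

minute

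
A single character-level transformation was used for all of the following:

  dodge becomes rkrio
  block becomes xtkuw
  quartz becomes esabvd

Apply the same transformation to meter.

d(3)→r(17) and o(14)→k(10) fit y≡23x+0 (mod 26); the inverse of 23 mod 26 is 17. Each letter's alphabet position (a=0..z=25) is mapped through 23·x+0 mod 26 — an affine cipher.
Applying it to meter: m(12)→23·12+0≡16=q; e(4)→23·4+0≡14=o; t(19)→23·19+0≡21=v; e(4)→23·4+0≡14=o; r(17)→23·17+0≡1=b (all mod 26).

qovob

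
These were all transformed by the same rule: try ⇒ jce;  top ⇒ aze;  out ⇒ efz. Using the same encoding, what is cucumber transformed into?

cpmxfnfn

Read the word backwards and shift each letter +11.
Applying it to cucumber: reverse → rebmucuc; then shift: r+11=c, e+11=p, b+11=m, m+11=x, u+11=f, c+11=n, u+11=f, c+11=n.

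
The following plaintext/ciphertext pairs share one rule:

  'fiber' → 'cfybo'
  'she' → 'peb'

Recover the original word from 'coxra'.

Each letter is shifted forward by 23 in the alphabet (a Caesar shift of +23).
Reversing it on coxra: c−23=f, o−23=r, x−23=a, r−23=u, a−23=d.

fraud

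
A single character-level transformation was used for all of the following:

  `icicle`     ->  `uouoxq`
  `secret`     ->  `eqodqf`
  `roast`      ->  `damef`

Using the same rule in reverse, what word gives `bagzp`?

pound

Compare letters: i→u is +12, c→o is +12, i→u is +12 — a constant shift. Each letter is shifted forward by 12 in the alphabet (a Caesar shift of +12).
Decoding bagzp: b−12=p, a−12=o, g−12=u, z−12=n, p−12=d.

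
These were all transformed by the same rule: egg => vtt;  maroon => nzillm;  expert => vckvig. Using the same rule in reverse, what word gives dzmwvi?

Each pair mirrors across the alphabet (e↔v, g↔t, g↔t): positions sum to 25. Letters are reflected about the middle of the alphabet (position → 25−position): Atbash.
Decoding dzmwvi: d↔w, z↔a, m↔n, w↔d, v↔e, i↔r.

wander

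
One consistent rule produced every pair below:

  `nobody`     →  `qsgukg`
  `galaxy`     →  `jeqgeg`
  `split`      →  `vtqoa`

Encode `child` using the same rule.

In nobody: n→q is +3, o→s is +4, b→g is +5, o→u is +6 — the shift increases by 1 each position. Each letter shifts forward by (position + 3), i.e. 3, 4, 5, … — the shift grows by one for each successive letter.
For child: c+3=f, h+4=l, i+5=n, l+6=r, d+7=k.

flnrk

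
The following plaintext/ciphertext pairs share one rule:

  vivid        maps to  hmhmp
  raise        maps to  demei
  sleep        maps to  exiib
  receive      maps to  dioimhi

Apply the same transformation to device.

The shift depends on letter class: consonant v→h is +12, but vowel i→m is +4. The rule splits by letter class: vowels +4, consonants +12.
Applying it to device: d(cons)+12=p, e(vowel)+4=i, v(cons)+12=h, i(vowel)+4=m, c(cons)+12=o, e(vowel)+4=i.

pihmoi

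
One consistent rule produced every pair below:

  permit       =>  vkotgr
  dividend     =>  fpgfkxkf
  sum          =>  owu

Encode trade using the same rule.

gfctv

The output letters match the input read backwards, each shifted +2: permit reversed is timrep. Read the word backwards and shift each letter +2.
For trade: reverse → edart; then shift: e+2=g, d+2=f, a+2=c, r+2=t, t+2=v.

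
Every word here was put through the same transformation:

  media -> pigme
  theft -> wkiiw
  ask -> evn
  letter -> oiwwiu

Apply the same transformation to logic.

The rule splits by letter class: vowels +4, consonants +3.
Applying it to logic: l(cons)+3=o, o(vowel)+4=s, g(cons)+3=j, i(vowel)+4=m, c(cons)+3=f.

osjmf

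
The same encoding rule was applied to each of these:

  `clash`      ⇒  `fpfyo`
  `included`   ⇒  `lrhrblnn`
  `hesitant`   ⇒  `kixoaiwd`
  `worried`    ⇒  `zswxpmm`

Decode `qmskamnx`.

The shift increases by 1 at each position, starting from +3: 3, 4, 5, ….
Reversing it on qmskamnx: q−3=n, m−4=i, s−5=n, k−6=e, a−7=t, m−8=e, n−9=e, x−10=n.

nineteen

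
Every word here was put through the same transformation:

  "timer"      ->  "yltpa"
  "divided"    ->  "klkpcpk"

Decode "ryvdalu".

network

Read the word backwards and shift each letter +7.
Undoing it on ryvdalu: shift back: r−7=k, y−7=r, v−7=o, d−7=w, a−7=t, l−7=e, u−7=n → krowten; then reverse → network.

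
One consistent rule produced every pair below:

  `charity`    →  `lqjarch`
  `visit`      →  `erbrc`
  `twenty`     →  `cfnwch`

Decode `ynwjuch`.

Every letter moves 9 places later in the alphabet, wrapping around z→a.
Reversing it on ynwjuch: y−9=p, n−9=e, w−9=n, j−9=a, u−9=l, c−9=t, h−9=y.

penalty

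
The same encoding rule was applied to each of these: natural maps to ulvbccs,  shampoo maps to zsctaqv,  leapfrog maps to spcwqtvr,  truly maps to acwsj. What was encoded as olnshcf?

Shifts by position in natural: pos 0: n→u (+7), pos 1: a→l (+11), pos 2: t→v (+2), pos 3: u→b (+7), pos 4: r→c (+11), pos 5: a→c (+2) — repeating every 3. The shifts repeat in a cycle of length 3: positions 0,1,… shift by +7, +11, +2, then the pattern repeats.
Decoding olnshcf: o−7=h, l−11=a, n−2=l, s−7=l, h−11=w, c−2=a, f−7=y.

hallway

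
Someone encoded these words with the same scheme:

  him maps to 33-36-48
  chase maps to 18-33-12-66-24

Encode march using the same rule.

48-12-63-18-33

Each letter becomes 3×(its alphabet position, a=1..z=26) + 9.
On march: m=13→48, a=1→12, r=18→63, c=3→18, h=8→33.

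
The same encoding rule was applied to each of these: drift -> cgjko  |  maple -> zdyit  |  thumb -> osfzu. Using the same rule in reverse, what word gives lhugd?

cobra

d(3)→c(2) and r(17)→g(6) fit y≡17x+3 (mod 26); the inverse of 17 mod 26 is 23. Treating letters as 0–25, the rule is x ↦ 17x + 3 (mod 26).
Reversing it on lhugd: l(11)→23·(11−3)≡2=c; h(7)→23·(7−3)≡14=o; u(20)→23·(20−3)≡1=b; g(6)→23·(6−3)≡17=r; d(3)→23·(3−3)≡0=a (all mod 26).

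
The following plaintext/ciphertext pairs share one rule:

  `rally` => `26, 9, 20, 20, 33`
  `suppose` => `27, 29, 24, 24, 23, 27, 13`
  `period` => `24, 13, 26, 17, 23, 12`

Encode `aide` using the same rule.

9, 17, 12, 13

Each letter is replaced by its alphabet position (a=1..z=26) + 8.
For aide: a=1→9, i=9→17, d=4→12, e=5→13.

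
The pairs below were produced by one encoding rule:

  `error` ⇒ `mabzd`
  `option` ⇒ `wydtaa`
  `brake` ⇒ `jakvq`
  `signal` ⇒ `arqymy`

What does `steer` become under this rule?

Letter i (0-indexed) is shifted by i+8, so successive shifts are 8, 9, 10, ….
For steer: s+8=a, t+9=c, e+10=o, e+11=p, r+12=d.

acopd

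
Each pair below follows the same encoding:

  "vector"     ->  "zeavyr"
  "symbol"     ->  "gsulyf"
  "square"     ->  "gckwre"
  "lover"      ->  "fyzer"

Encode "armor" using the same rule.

wruyr

Treating letters as 0–25, the rule is x ↦ 15x + 22 (mod 26).
Applying it to armor: a(0)→15·0+22≡22=w; r(17)→15·17+22≡17=r; m(12)→15·12+22≡20=u; o(14)→15·14+22≡24=y; r(17)→15·17+22≡17=r (all mod 26).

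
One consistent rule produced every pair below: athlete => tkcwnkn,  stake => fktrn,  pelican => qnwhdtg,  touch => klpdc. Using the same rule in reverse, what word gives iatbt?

a(0)→t(19) and t(19)→k(10) fit y≡5x+19 (mod 26); the inverse of 5 mod 26 is 21. Treating letters as 0–25, the rule is x ↦ 5x + 19 (mod 26).
Reversing it on iatbt: i(8)→21·(8−19)≡3=d; a(0)→21·(0−19)≡17=r; t(19)→21·(19−19)≡0=a; b(1)→21·(1−19)≡12=m; t(19)→21·(19−19)≡0=a (all mod 26).

drama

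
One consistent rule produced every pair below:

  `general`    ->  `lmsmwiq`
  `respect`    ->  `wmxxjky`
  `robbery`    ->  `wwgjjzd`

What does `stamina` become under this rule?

A repeating key of period 2 is used — shifts +5, +8 over and over.
On stamina: s+5=x, t+8=b, a+5=f, m+8=u, i+5=n, n+8=v, a+5=f.

xbfunvf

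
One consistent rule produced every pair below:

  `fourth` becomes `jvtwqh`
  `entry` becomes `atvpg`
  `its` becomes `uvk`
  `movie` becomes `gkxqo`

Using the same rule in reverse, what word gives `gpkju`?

The word is reversed, then every letter is shifted forward by 2.
Reversing it on gpkju: shift back: g−2=e, p−2=n, k−2=i, j−2=h, u−2=s → enihs; then reverse → shine.

shine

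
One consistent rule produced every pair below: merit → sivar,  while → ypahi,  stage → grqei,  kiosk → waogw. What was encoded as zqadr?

paint

m(12)→s(18) and e(4)→i(8) fit y≡11x+16 (mod 26); the inverse of 11 mod 26 is 19. Treating letters as 0–25, the rule is x ↦ 11x + 16 (mod 26).
Undoing it on zqadr: z(25)→19·(25−16)≡15=p; q(16)→19·(16−16)≡0=a; a(0)→19·(0−16)≡8=i; d(3)→19·(3−16)≡13=n; r(17)→19·(17−16)≡19=t (all mod 26).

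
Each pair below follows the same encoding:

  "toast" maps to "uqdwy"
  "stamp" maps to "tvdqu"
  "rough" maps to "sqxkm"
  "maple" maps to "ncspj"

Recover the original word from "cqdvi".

In toast: t→u is +1, o→q is +2, a→d is +3, s→w is +4 — the shift increases by 1 each position. Each letter shifts forward by (position + 1), i.e. 1, 2, 3, … — the shift grows by one for each successive letter.
Undoing it on cqdvi: c−1=b, q−2=o, d−3=a, v−4=r, i−5=d.

board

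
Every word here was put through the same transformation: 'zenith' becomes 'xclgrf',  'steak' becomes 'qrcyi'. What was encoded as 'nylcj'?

panel

Compare letters: z→x is +24, e→c is +24, n→l is +24 — a constant shift. Every letter moves 24 places later in the alphabet, wrapping around z→a.
Decoding nylcj: n−24=p, y−24=a, l−24=n, c−24=e, j−24=l.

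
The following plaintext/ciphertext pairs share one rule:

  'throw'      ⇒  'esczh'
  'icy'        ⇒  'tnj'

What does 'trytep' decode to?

Compare letters: t→e is +11, h→s is +11, r→c is +11 — a constant shift. Each letter is shifted forward by 11 in the alphabet (a Caesar shift of +11).
Reversing it on trytep: t−11=i, r−11=g, y−11=n, t−11=i, e−11=t, p−11=e.

ignite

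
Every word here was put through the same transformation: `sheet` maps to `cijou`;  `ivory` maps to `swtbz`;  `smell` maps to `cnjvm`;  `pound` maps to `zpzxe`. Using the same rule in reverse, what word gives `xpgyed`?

nobody

Shifts by position in sheet: pos 0: s→c (+10), pos 1: h→i (+1), pos 2: e→j (+5), pos 3: e→o (+10), pos 4: t→u (+1) — repeating every 3. A repeating key of period 3 is used — shifts +10, +1, +5 over and over.
Undoing it on xpgyed: x−10=n, p−1=o, g−5=b, y−10=o, e−1=d, d−5=y.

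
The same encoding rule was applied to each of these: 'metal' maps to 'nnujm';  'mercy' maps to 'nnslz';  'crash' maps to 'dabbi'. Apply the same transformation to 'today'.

Shifts by position in metal: pos 0: m→n (+1), pos 1: e→n (+9), pos 2: t→u (+1), pos 3: a→j (+9) — repeating every 2. A repeating key of period 2 is used — shifts +1, +9 over and over.
Applying it to today: t+1=u, o+9=x, d+1=e, a+9=j, y+1=z.

uxejz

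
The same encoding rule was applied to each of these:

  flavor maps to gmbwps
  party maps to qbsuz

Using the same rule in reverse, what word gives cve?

bud

Compare letters: f→g is +1, l→m is +1, a→b is +1 — a constant shift. This is a Caesar cipher with shift 1.
Undoing it on cve: c−1=b, v−1=u, e−1=d.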